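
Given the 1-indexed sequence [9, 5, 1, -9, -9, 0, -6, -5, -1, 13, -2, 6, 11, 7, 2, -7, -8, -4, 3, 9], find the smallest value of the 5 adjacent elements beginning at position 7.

Elements at indices 7..11: -6, -5, -1, 13, -2
min(-6, -5, -1, 13, -2) = -6

-6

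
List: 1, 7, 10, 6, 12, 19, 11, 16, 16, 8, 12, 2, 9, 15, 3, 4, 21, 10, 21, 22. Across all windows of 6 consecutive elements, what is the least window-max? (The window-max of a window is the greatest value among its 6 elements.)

(1, 7, 10, 6, 12, 19) → max 19
(7, 10, 6, 12, 19, 11) → max 19
(10, 6, 12, 19, 11, 16) → max 19
(6, 12, 19, 11, 16, 16) → max 19
(12, 19, 11, 16, 16, 8) → max 19
(19, 11, 16, 16, 8, 12) → max 19
(11, 16, 16, 8, 12, 2) → max 16
(16, 16, 8, 12, 2, 9) → max 16
(16, 8, 12, 2, 9, 15) → max 16
(8, 12, 2, 9, 15, 3) → max 15
(12, 2, 9, 15, 3, 4) → max 15
(2, 9, 15, 3, 4, 21) → max 21
(9, 15, 3, 4, 21, 10) → max 21
(15, 3, 4, 21, 10, 21) → max 21
(3, 4, 21, 10, 21, 22) → max 22
Least of these is 15.

15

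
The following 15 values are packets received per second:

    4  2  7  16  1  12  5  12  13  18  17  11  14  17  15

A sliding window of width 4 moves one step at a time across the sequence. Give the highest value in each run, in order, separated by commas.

[4, 2, 7, 16] → max 16
[2, 7, 16, 1] → max 16
[7, 16, 1, 12] → max 16
[16, 1, 12, 5] → max 16
[1, 12, 5, 12] → max 12
[12, 5, 12, 13] → max 13
[5, 12, 13, 18] → max 18
[12, 13, 18, 17] → max 18
[13, 18, 17, 11] → max 18
[18, 17, 11, 14] → max 18
[17, 11, 14, 17] → max 17
[11, 14, 17, 15] → max 17

16, 16, 16, 16, 12, 13, 18, 18, 18, 18, 17, 17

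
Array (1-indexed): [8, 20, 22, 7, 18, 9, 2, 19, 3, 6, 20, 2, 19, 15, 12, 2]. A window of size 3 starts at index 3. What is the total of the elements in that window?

47

Elements at indices 3..5: 22, 7, 18
sum(22, 7, 18) = 47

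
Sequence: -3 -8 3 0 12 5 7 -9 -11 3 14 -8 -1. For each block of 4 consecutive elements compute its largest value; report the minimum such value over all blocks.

[-3, -8, 3, 0] → max 3
[-8, 3, 0, 12] → max 12
[3, 0, 12, 5] → max 12
[0, 12, 5, 7] → max 12
[12, 5, 7, -9] → max 12
[5, 7, -9, -11] → max 7
[7, -9, -11, 3] → max 7
[-9, -11, 3, 14] → max 14
[-11, 3, 14, -8] → max 14
[3, 14, -8, -1] → max 14
Minimum of these is 3.

3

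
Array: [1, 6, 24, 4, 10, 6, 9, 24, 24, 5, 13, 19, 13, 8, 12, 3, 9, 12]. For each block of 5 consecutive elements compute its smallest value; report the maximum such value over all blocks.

(1, 6, 24, 4, 10) → min 1
(6, 24, 4, 10, 6) → min 4
(24, 4, 10, 6, 9) → min 4
(4, 10, 6, 9, 24) → min 4
(10, 6, 9, 24, 24) → min 6
(6, 9, 24, 24, 5) → min 5
(9, 24, 24, 5, 13) → min 5
(24, 24, 5, 13, 19) → min 5
(24, 5, 13, 19, 13) → min 5
(5, 13, 19, 13, 8) → min 5
(13, 19, 13, 8, 12) → min 8
(19, 13, 8, 12, 3) → min 3
(13, 8, 12, 3, 9) → min 3
(8, 12, 3, 9, 12) → min 3
Maximum of these is 8.

8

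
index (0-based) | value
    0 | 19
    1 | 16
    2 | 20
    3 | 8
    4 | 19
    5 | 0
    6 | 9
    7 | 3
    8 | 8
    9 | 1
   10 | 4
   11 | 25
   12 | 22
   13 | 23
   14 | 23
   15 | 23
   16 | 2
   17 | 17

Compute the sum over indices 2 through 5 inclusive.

Elements at indices 2..5: 20, 8, 19, 0
sum(20, 8, 19, 0) = 47

47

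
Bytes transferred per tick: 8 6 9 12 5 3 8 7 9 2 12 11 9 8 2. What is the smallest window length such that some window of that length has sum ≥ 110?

Extend right; whenever the sum reaches 110, record the length and shrink from the left:
add 8: running sum 8 < 110
add 6: running sum 14 < 110
add 9: running sum 23 < 110
add 12: running sum 35 < 110
add 5: running sum 40 < 110
add 3: running sum 43 < 110
add 8: running sum 51 < 110
add 7: running sum 58 < 110
add 9: running sum 67 < 110
add 2: running sum 69 < 110
add 12: running sum 81 < 110
add 11: running sum 92 < 110
add 9: running sum 101 < 110
add 8: running sum 109 < 110
end 14: [8, 6, 9, 12, 5, 3, 8, 7, 9, 2, 12, 11, 9, 8, 2] sum 111, len 15
Shortest qualifying length: 15.

15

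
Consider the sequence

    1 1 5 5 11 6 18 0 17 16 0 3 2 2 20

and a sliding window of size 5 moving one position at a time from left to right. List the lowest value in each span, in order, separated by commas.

1, 1, 5, 0, 0, 0, 0, 0, 0, 0, 0

1 1 5 5 11 → min 1
1 5 5 11 6 → min 1
5 5 11 6 18 → min 5
5 11 6 18 0 → min 0
11 6 18 0 17 → min 0
6 18 0 17 16 → min 0
18 0 17 16 0 → min 0
0 17 16 0 3 → min 0
17 16 0 3 2 → min 0
16 0 3 2 2 → min 0
0 3 2 2 20 → min 0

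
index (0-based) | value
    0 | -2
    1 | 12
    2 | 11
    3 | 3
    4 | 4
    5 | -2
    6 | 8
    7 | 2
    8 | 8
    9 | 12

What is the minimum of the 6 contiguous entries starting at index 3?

Elements at indices 3..8: 3, 4, -2, 8, 2, 8
min(3, 4, -2, 8, 2, 8) = -2

-2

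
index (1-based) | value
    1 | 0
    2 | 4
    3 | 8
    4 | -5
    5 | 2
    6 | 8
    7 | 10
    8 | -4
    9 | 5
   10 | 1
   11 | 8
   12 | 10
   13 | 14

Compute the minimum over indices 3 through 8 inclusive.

Elements at indices 3..8: 8, -5, 2, 8, 10, -4
min(8, -5, 2, 8, 10, -4) = -5

-5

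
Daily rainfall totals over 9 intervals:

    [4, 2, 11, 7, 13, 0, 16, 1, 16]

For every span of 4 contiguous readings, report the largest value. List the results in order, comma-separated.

4 2 11 7 → max 11
2 11 7 13 → max 13
11 7 13 0 → max 13
7 13 0 16 → max 16
13 0 16 1 → max 16
0 16 1 16 → max 16

11, 13, 13, 16, 16, 16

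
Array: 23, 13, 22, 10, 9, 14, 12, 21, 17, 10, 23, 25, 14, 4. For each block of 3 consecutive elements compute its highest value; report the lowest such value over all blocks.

14

[23, 13, 22] → max 23
[13, 22, 10] → max 22
[22, 10, 9] → max 22
[10, 9, 14] → max 14
[9, 14, 12] → max 14
[14, 12, 21] → max 21
[12, 21, 17] → max 21
[21, 17, 10] → max 21
[17, 10, 23] → max 23
[10, 23, 25] → max 25
[23, 25, 14] → max 25
[25, 14, 4] → max 25
Lowest of these is 14.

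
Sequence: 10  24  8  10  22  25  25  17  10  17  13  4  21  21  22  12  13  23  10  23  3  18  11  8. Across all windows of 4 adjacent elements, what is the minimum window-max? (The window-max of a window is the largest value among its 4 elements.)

(10, 24, 8, 10) → max 24
(24, 8, 10, 22) → max 24
(8, 10, 22, 25) → max 25
(10, 22, 25, 25) → max 25
(22, 25, 25, 17) → max 25
(25, 25, 17, 10) → max 25
(25, 17, 10, 17) → max 25
(17, 10, 17, 13) → max 17
(10, 17, 13, 4) → max 17
(17, 13, 4, 21) → max 21
(13, 4, 21, 21) → max 21
(4, 21, 21, 22) → max 22
(21, 21, 22, 12) → max 22
(21, 22, 12, 13) → max 22
(22, 12, 13, 23) → max 23
(12, 13, 23, 10) → max 23
(13, 23, 10, 23) → max 23
(23, 10, 23, 3) → max 23
(10, 23, 3, 18) → max 23
(23, 3, 18, 11) → max 23
(3, 18, 11, 8) → max 18
Minimum of these is 17.

17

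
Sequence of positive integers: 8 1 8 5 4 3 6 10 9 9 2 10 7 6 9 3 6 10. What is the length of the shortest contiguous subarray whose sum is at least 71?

add 8: running sum 8 < 71
add 1: running sum 9 < 71
add 8: running sum 17 < 71
add 5: running sum 22 < 71
add 4: running sum 26 < 71
add 3: running sum 29 < 71
add 6: running sum 35 < 71
add 10: running sum 45 < 71
add 9: running sum 54 < 71
add 9: running sum 63 < 71
add 2: running sum 65 < 71
end 11: [8, 1, 8, 5, 4, 3, 6, 10, 9, 9, 2, 10] sum 75, len 12
end 12: [8, 5, 4, 3, 6, 10, 9, 9, 2, 10, 7] sum 73, len 11
end 13: [5, 4, 3, 6, 10, 9, 9, 2, 10, 7, 6] sum 71, len 11
end 14: [3, 6, 10, 9, 9, 2, 10, 7, 6, 9] sum 71, len 10
end 15: [6, 10, 9, 9, 2, 10, 7, 6, 9, 3] sum 71, len 10
end 16: [10, 9, 9, 2, 10, 7, 6, 9, 3, 6] sum 71, len 10
end 17: [9, 9, 2, 10, 7, 6, 9, 3, 6, 10] sum 71, len 10
Shortest qualifying length: 10.

10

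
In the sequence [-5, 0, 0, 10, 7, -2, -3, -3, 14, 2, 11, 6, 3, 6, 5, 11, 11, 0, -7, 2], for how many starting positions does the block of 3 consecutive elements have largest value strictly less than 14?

(-5, 0, 0) → max 0  < 14 ✓
(0, 0, 10) → max 10  < 14 ✓
(0, 10, 7) → max 10  < 14 ✓
(10, 7, -2) → max 10  < 14 ✓
(7, -2, -3) → max 7  < 14 ✓
(-2, -3, -3) → max -2  < 14 ✓
(-3, -3, 14) → max 14
(-3, 14, 2) → max 14
(14, 2, 11) → max 14
(2, 11, 6) → max 11  < 14 ✓
(11, 6, 3) → max 11  < 14 ✓
(6, 3, 6) → max 6  < 14 ✓
(3, 6, 5) → max 6  < 14 ✓
(6, 5, 11) → max 11  < 14 ✓
(5, 11, 11) → max 11  < 14 ✓
(11, 11, 0) → max 11  < 14 ✓
(11, 0, -7) → max 11  < 14 ✓
(0, -7, 2) → max 2  < 14 ✓
15 windows satisfy the condition.

15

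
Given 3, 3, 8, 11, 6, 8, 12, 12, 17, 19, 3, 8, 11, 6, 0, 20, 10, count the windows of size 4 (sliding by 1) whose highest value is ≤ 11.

(3, 3, 8, 11) → max 11  ≤ 11 ✓
(3, 8, 11, 6) → max 11  ≤ 11 ✓
(8, 11, 6, 8) → max 11  ≤ 11 ✓
(11, 6, 8, 12) → max 12
(6, 8, 12, 12) → max 12
(8, 12, 12, 17) → max 17
(12, 12, 17, 19) → max 19
(12, 17, 19, 3) → max 19
(17, 19, 3, 8) → max 19
(19, 3, 8, 11) → max 19
(3, 8, 11, 6) → max 11  ≤ 11 ✓
(8, 11, 6, 0) → max 11  ≤ 11 ✓
(11, 6, 0, 20) → max 20
(6, 0, 20, 10) → max 20
5 windows satisfy the condition.

5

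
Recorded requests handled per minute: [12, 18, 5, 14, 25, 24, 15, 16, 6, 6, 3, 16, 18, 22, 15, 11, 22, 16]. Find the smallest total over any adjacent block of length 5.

12 18 5 14 25 → sum 74
18 5 14 25 24 → sum 86
5 14 25 24 15 → sum 83
14 25 24 15 16 → sum 94
25 24 15 16 6 → sum 86
24 15 16 6 6 → sum 67
15 16 6 6 3 → sum 46
16 6 6 3 16 → sum 47
6 6 3 16 18 → sum 49
6 3 16 18 22 → sum 65
3 16 18 22 15 → sum 74
16 18 22 15 11 → sum 82
18 22 15 11 22 → sum 88
22 15 11 22 16 → sum 86
Smallest of these is 46.

46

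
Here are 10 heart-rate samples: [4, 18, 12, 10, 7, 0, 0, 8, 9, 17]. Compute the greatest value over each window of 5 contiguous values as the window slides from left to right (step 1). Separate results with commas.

18, 18, 12, 10, 9, 17

[4, 18, 12, 10, 7] → max 18
[18, 12, 10, 7, 0] → max 18
[12, 10, 7, 0, 0] → max 12
[10, 7, 0, 0, 8] → max 10
[7, 0, 0, 8, 9] → max 9
[0, 0, 8, 9, 17] → max 17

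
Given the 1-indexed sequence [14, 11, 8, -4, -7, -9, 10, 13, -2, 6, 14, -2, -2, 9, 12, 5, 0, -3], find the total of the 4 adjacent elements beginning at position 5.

Elements at indices 5..8: -7, -9, 10, 13
sum(-7, -9, 10, 13) = 7

7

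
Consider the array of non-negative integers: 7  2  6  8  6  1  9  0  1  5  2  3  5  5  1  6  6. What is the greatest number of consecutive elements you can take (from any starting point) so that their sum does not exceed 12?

Extend to the right; shrink from the left whenever the sum exceeds 12:
[7] sum 7 len 1
[7, 2] sum 9 len 2
[2, 6] sum 8 len 2
[8] sum 8 len 1
[6] sum 6 len 1
[6, 1] sum 7 len 2
[1, 9] sum 10 len 2
[1, 9, 0] sum 10 len 3
[1, 9, 0, 1] sum 11 len 4
[0, 1, 5] sum 6 len 3
[0, 1, 5, 2] sum 8 len 4
[0, 1, 5, 2, 3] sum 11 len 5
[2, 3, 5] sum 10 len 3
[5, 5] sum 10 len 2
[5, 5, 1] sum 11 len 3
[5, 1, 6] sum 12 len 3
[6, 6] sum 12 len 2
Longest length seen: 5.

5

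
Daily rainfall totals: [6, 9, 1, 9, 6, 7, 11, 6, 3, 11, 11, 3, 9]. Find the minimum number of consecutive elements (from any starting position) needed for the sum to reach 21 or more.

2

add 6: running sum 6 < 21
add 9: running sum 15 < 21
add 1: running sum 16 < 21
add 9: shortest ending here [6, 9, 1, 9] sum 25, len 4
add 6: shortest ending here [9, 1, 9, 6] sum 25, len 4
add 7: shortest ending here [9, 6, 7] sum 22, len 3
add 11: shortest ending here [6, 7, 11] sum 24, len 3
add 6: shortest ending here [7, 11, 6] sum 24, len 3
add 3: shortest ending here [7, 11, 6, 3] sum 27, len 4
add 11: shortest ending here [11, 6, 3, 11] sum 31, len 4
add 11: shortest ending here [11, 11] sum 22, len 2
add 3: shortest ending here [11, 11, 3] sum 25, len 3
add 9: shortest ending here [11, 3, 9] sum 23, len 3
Shortest qualifying length: 2.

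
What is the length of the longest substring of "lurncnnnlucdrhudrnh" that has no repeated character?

[l] len 1
[l, u] len 2
[l, u, r] len 3
[l, u, r, n] len 4
[l, u, r, n, c] len 5
[c, n] len 2
[n] len 1
[n] len 1
[n, l] len 2
[n, l, u] len 3
[n, l, u, c] len 4
[n, l, u, c, d] len 5
[n, l, u, c, d, r] len 6
[n, l, u, c, d, r, h] len 7
[c, d, r, h, u] len 5
[r, h, u, d] len 4
[h, u, d, r] len 4
[h, u, d, r, n] len 5
[u, d, r, n, h] len 5
Longest all-distinct length: 7.

7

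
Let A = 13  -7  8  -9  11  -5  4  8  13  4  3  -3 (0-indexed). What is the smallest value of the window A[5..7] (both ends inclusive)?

-5

Elements at indices 5..7: -5, 4, 8
min(-5, 4, 8) = -5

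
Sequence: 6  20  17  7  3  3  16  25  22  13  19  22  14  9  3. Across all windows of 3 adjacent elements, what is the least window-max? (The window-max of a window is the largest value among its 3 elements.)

7

[6, 20, 17] → max 20
[20, 17, 7] → max 20
[17, 7, 3] → max 17
[7, 3, 3] → max 7
[3, 3, 16] → max 16
[3, 16, 25] → max 25
[16, 25, 22] → max 25
[25, 22, 13] → max 25
[22, 13, 19] → max 22
[13, 19, 22] → max 22
[19, 22, 14] → max 22
[22, 14, 9] → max 22
[14, 9, 3] → max 14
Least of these is 7.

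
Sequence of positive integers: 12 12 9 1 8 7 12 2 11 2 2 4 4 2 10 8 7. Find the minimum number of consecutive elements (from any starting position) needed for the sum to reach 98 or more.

add 12: running sum 12 < 98
add 12: running sum 24 < 98
add 9: running sum 33 < 98
add 1: running sum 34 < 98
add 8: running sum 42 < 98
add 7: running sum 49 < 98
add 12: running sum 61 < 98
add 2: running sum 63 < 98
add 11: running sum 74 < 98
add 2: running sum 76 < 98
add 2: running sum 78 < 98
add 4: running sum 82 < 98
add 4: running sum 86 < 98
add 2: running sum 88 < 98
add 10: shortest ending here [12, 12, 9, 1, 8, 7, 12, 2, 11, 2, 2, 4, 4, 2, 10] sum 98, len 15
add 8: shortest ending here [12, 12, 9, 1, 8, 7, 12, 2, 11, 2, 2, 4, 4, 2, 10, 8] sum 106, len 16
add 7: shortest ending here [12, 9, 1, 8, 7, 12, 2, 11, 2, 2, 4, 4, 2, 10, 8, 7] sum 101, len 16
Shortest qualifying length: 15.

15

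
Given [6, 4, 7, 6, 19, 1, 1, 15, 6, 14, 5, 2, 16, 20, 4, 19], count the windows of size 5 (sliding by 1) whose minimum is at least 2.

(6, 4, 7, 6, 19) → min 4  ≥ 2 ✓
(4, 7, 6, 19, 1) → min 1
(7, 6, 19, 1, 1) → min 1
(6, 19, 1, 1, 15) → min 1
(19, 1, 1, 15, 6) → min 1
(1, 1, 15, 6, 14) → min 1
(1, 15, 6, 14, 5) → min 1
(15, 6, 14, 5, 2) → min 2  ≥ 2 ✓
(6, 14, 5, 2, 16) → min 2  ≥ 2 ✓
(14, 5, 2, 16, 20) → min 2  ≥ 2 ✓
(5, 2, 16, 20, 4) → min 2  ≥ 2 ✓
(2, 16, 20, 4, 19) → min 2  ≥ 2 ✓
6 windows satisfy the condition.

6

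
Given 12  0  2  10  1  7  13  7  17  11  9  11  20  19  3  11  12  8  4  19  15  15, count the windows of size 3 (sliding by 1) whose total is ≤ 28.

8

[12, 0, 2] → sum 14  ≤ 28 ✓
[0, 2, 10] → sum 12  ≤ 28 ✓
[2, 10, 1] → sum 13  ≤ 28 ✓
[10, 1, 7] → sum 18  ≤ 28 ✓
[1, 7, 13] → sum 21  ≤ 28 ✓
[7, 13, 7] → sum 27  ≤ 28 ✓
[13, 7, 17] → sum 37
[7, 17, 11] → sum 35
[17, 11, 9] → sum 37
[11, 9, 11] → sum 31
[9, 11, 20] → sum 40
[11, 20, 19] → sum 50
[20, 19, 3] → sum 42
[19, 3, 11] → sum 33
[3, 11, 12] → sum 26  ≤ 28 ✓
[11, 12, 8] → sum 31
[12, 8, 4] → sum 24  ≤ 28 ✓
[8, 4, 19] → sum 31
[4, 19, 15] → sum 38
[19, 15, 15] → sum 49
8 windows satisfy the condition.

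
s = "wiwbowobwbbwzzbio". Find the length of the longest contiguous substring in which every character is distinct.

4

[w] len 1
[w, i] len 2
[i, w] len 2
[i, w, b] len 3
[i, w, b, o] len 4
[b, o, w] len 3
[w, o] len 2
[w, o, b] len 3
[o, b, w] len 3
[w, b] len 2
[b] len 1
[b, w] len 2
[b, w, z] len 3
[z] len 1
[z, b] len 2
[z, b, i] len 3
[z, b, i, o] len 4
Longest all-distinct length: 4.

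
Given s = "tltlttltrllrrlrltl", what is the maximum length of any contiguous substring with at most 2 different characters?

8

Extend right; when distinct count exceeds 2, shrink from the left:
add t: window [t] (1 distinct), len 1
add l: window [t, l] (2 distinct), len 2
add t: window [t, l, t] (2 distinct), len 3
add l: window [t, l, t, l] (2 distinct), len 4
add t: window [t, l, t, l, t] (2 distinct), len 5
add t: window [t, l, t, l, t, t] (2 distinct), len 6
add l: window [t, l, t, l, t, t, l] (2 distinct), len 7
add t: window [t, l, t, l, t, t, l, t] (2 distinct), len 8
add r: window [t, r] (2 distinct), len 2
add l: window [r, l] (2 distinct), len 2
add l: window [r, l, l] (2 distinct), len 3
add r: window [r, l, l, r] (2 distinct), len 4
add r: window [r, l, l, r, r] (2 distinct), len 5
add l: window [r, l, l, r, r, l] (2 distinct), len 6
add r: window [r, l, l, r, r, l, r] (2 distinct), len 7
add l: window [r, l, l, r, r, l, r, l] (2 distinct), len 8
add t: window [l, t] (2 distinct), len 2
add l: window [l, t, l] (2 distinct), len 3
Longest length with ≤2 distinct: 8.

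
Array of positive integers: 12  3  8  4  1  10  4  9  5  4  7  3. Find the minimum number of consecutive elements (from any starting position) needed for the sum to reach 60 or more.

Extend right; whenever the sum reaches 60, record the length and shrink from the left:
add 12: running sum 12 < 60
add 3: running sum 15 < 60
add 8: running sum 23 < 60
add 4: running sum 27 < 60
add 1: running sum 28 < 60
add 10: running sum 38 < 60
add 4: running sum 42 < 60
add 9: running sum 51 < 60
add 5: running sum 56 < 60
add 4: shortest ending here [12, 3, 8, 4, 1, 10, 4, 9, 5, 4] sum 60, len 10
add 7: shortest ending here [12, 3, 8, 4, 1, 10, 4, 9, 5, 4, 7] sum 67, len 11
add 3: shortest ending here [12, 3, 8, 4, 1, 10, 4, 9, 5, 4, 7, 3] sum 70, len 12
Shortest qualifying length: 10.

10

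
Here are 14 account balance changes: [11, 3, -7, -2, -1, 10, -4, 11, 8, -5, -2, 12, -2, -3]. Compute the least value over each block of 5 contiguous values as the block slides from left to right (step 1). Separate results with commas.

-7, -7, -7, -4, -4, -5, -5, -5, -5, -5

Sliding a size-5 window across the 14 values:
[11, 3, -7, -2, -1] → min -7
[3, -7, -2, -1, 10] → min -7
[-7, -2, -1, 10, -4] → min -7
[-2, -1, 10, -4, 11] → min -4
[-1, 10, -4, 11, 8] → min -4
[10, -4, 11, 8, -5] → min -5
[-4, 11, 8, -5, -2] → min -5
[11, 8, -5, -2, 12] → min -5
[8, -5, -2, 12, -2] → min -5
[-5, -2, 12, -2, -3] → min -5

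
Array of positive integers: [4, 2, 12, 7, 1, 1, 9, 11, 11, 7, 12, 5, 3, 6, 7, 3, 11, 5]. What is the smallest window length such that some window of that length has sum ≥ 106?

add 4: running sum 4 < 106
add 2: running sum 6 < 106
add 12: running sum 18 < 106
add 7: running sum 25 < 106
add 1: running sum 26 < 106
add 1: running sum 27 < 106
add 9: running sum 36 < 106
add 11: running sum 47 < 106
add 11: running sum 58 < 106
add 7: running sum 65 < 106
add 12: running sum 77 < 106
add 5: running sum 82 < 106
add 3: running sum 85 < 106
add 6: running sum 91 < 106
add 7: running sum 98 < 106
add 3: running sum 101 < 106
add 11: shortest ending here [12, 7, 1, 1, 9, 11, 11, 7, 12, 5, 3, 6, 7, 3, 11] sum 106, len 15
add 5: shortest ending here [12, 7, 1, 1, 9, 11, 11, 7, 12, 5, 3, 6, 7, 3, 11, 5] sum 111, len 16
Shortest qualifying length: 15.

15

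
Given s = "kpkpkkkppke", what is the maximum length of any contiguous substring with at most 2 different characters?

10

Extend right; when distinct count exceeds 2, shrink from the left:
[k] 1 distinct, len 1
[k, p] 2 distinct, len 2
[k, p, k] 2 distinct, len 3
[k, p, k, p] 2 distinct, len 4
[k, p, k, p, k] 2 distinct, len 5
[k, p, k, p, k, k] 2 distinct, len 6
[k, p, k, p, k, k, k] 2 distinct, len 7
[k, p, k, p, k, k, k, p] 2 distinct, len 8
[k, p, k, p, k, k, k, p, p] 2 distinct, len 9
[k, p, k, p, k, k, k, p, p, k] 2 distinct, len 10
[k, e] 2 distinct, len 2
Longest length with ≤2 distinct: 10.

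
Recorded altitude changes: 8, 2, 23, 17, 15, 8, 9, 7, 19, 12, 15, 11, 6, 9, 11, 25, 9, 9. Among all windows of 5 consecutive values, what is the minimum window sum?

[8, 2, 23, 17, 15] → sum 65
[2, 23, 17, 15, 8] → sum 65
[23, 17, 15, 8, 9] → sum 72
[17, 15, 8, 9, 7] → sum 56
[15, 8, 9, 7, 19] → sum 58
[8, 9, 7, 19, 12] → sum 55
[9, 7, 19, 12, 15] → sum 62
[7, 19, 12, 15, 11] → sum 64
[19, 12, 15, 11, 6] → sum 63
[12, 15, 11, 6, 9] → sum 53
[15, 11, 6, 9, 11] → sum 52
[11, 6, 9, 11, 25] → sum 62
[6, 9, 11, 25, 9] → sum 60
[9, 11, 25, 9, 9] → sum 63
Minimum of these is 52.

52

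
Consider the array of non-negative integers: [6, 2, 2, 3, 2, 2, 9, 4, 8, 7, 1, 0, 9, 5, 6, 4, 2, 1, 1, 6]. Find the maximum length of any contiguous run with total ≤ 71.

18

→ 6: sum 6, len 1
→ 2: sum 8, len 2
→ 2: sum 10, len 3
→ 3: sum 13, len 4
→ 2: sum 15, len 5
→ 2: sum 17, len 6
→ 9: sum 26, len 7
→ 4: sum 30, len 8
→ 8: sum 38, len 9
→ 7: sum 45, len 10
→ 1: sum 46, len 11
→ 0: sum 46, len 12
→ 9: sum 55, len 13
→ 5: sum 60, len 14
→ 6: sum 66, len 15
→ 4: sum 70, len 16
→ 2 (dropped 6): sum 66, len 16
→ 1: sum 67, len 17
→ 1: sum 68, len 18
→ 6 (dropped 2, 2): sum 70, len 17
Longest length seen: 18.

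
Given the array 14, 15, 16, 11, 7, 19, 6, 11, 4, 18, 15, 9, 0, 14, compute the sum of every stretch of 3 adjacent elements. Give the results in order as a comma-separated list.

45, 42, 34, 37, 32, 36, 21, 33, 37, 42, 24, 23

Sliding a size-3 window across the 14 values:
14 15 16 → sum 45
15 16 11 → sum 42
16 11 7 → sum 34
11 7 19 → sum 37
7 19 6 → sum 32
19 6 11 → sum 36
6 11 4 → sum 21
11 4 18 → sum 33
4 18 15 → sum 37
18 15 9 → sum 42
15 9 0 → sum 24
9 0 14 → sum 23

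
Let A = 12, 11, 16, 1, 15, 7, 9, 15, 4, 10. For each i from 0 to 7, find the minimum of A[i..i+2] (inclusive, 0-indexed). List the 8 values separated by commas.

11, 1, 1, 1, 7, 7, 4, 4

[12, 11, 16] → min 11
[11, 16, 1] → min 1
[16, 1, 15] → min 1
[1, 15, 7] → min 1
[15, 7, 9] → min 7
[7, 9, 15] → min 7
[9, 15, 4] → min 4
[15, 4, 10] → min 4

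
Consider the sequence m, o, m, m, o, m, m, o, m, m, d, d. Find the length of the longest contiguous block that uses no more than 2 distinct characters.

10

[m] 1 distinct, len 1
[m, o] 2 distinct, len 2
[m, o, m] 2 distinct, len 3
[m, o, m, m] 2 distinct, len 4
[m, o, m, m, o] 2 distinct, len 5
[m, o, m, m, o, m] 2 distinct, len 6
[m, o, m, m, o, m, m] 2 distinct, len 7
[m, o, m, m, o, m, m, o] 2 distinct, len 8
[m, o, m, m, o, m, m, o, m] 2 distinct, len 9
[m, o, m, m, o, m, m, o, m, m] 2 distinct, len 10
[m, m, d] 2 distinct, len 3
[m, m, d, d] 2 distinct, len 4
Longest length with ≤2 distinct: 10.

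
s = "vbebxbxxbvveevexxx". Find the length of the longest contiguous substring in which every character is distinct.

3

[v] len 1
[v, b] len 2
[v, b, e] len 3
[e, b] len 2
[e, b, x] len 3
[x, b] len 2
[b, x] len 2
[x] len 1
[x, b] len 2
[x, b, v] len 3
[v] len 1
[v, e] len 2
[e] len 1
[e, v] len 2
[v, e] len 2
[v, e, x] len 3
[x] len 1
[x] len 1
Longest all-distinct length: 3.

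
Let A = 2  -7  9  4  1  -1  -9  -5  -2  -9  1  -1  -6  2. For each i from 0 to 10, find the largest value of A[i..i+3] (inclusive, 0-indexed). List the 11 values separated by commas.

9, 9, 9, 4, 1, -1, -2, 1, 1, 1, 2

Sliding a size-4 window across the 14 values:
2 -7 9 4 → max 9
-7 9 4 1 → max 9
9 4 1 -1 → max 9
4 1 -1 -9 → max 4
1 -1 -9 -5 → max 1
-1 -9 -5 -2 → max -1
-9 -5 -2 -9 → max -2
-5 -2 -9 1 → max 1
-2 -9 1 -1 → max 1
-9 1 -1 -6 → max 1
1 -1 -6 2 → max 2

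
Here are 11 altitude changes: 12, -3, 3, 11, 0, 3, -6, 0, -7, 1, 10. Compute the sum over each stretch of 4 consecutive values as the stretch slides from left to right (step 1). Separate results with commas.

23, 11, 17, 8, -3, -10, -12, 4

[12, -3, 3, 11] → sum 23
[-3, 3, 11, 0] → sum 11
[3, 11, 0, 3] → sum 17
[11, 0, 3, -6] → sum 8
[0, 3, -6, 0] → sum -3
[3, -6, 0, -7] → sum -10
[-6, 0, -7, 1] → sum -12
[0, -7, 1, 10] → sum 4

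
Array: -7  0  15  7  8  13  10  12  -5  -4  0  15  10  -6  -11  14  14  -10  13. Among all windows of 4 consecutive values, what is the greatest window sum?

43

-7 0 15 7 → sum 15
0 15 7 8 → sum 30
15 7 8 13 → sum 43
7 8 13 10 → sum 38
8 13 10 12 → sum 43
13 10 12 -5 → sum 30
10 12 -5 -4 → sum 13
12 -5 -4 0 → sum 3
-5 -4 0 15 → sum 6
-4 0 15 10 → sum 21
0 15 10 -6 → sum 19
15 10 -6 -11 → sum 8
10 -6 -11 14 → sum 7
-6 -11 14 14 → sum 11
-11 14 14 -10 → sum 7
14 14 -10 13 → sum 31
Greatest of these is 43.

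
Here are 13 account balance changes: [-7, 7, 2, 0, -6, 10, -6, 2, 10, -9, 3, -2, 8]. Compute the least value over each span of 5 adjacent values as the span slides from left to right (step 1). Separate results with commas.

Sliding a size-5 window across the 13 values:
[-7, 7, 2, 0, -6] → min -7
[7, 2, 0, -6, 10] → min -6
[2, 0, -6, 10, -6] → min -6
[0, -6, 10, -6, 2] → min -6
[-6, 10, -6, 2, 10] → min -6
[10, -6, 2, 10, -9] → min -9
[-6, 2, 10, -9, 3] → min -9
[2, 10, -9, 3, -2] → min -9
[10, -9, 3, -2, 8] → min -9

-7, -6, -6, -6, -6, -9, -9, -9, -9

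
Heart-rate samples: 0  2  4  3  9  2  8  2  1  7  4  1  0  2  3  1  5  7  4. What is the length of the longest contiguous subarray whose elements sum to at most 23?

9

→ 0: sum 0, len 1
→ 2: sum 2, len 2
→ 4: sum 6, len 3
→ 3: sum 9, len 4
→ 9: sum 18, len 5
→ 2: sum 20, len 6
→ 8 (dropped 0, 2, 4): sum 22, len 4
→ 2 (dropped 3): sum 21, len 4
→ 1: sum 22, len 5
→ 7 (dropped 9): sum 20, len 5
→ 4 (dropped 2): sum 22, len 5
→ 1: sum 23, len 6
→ 0: sum 23, len 7
→ 2 (dropped 8): sum 17, len 7
→ 3: sum 20, len 8
→ 1: sum 21, len 9
→ 5 (dropped 2, 1): sum 23, len 8
→ 7 (dropped 7): sum 23, len 8
→ 4 (dropped 4): sum 23, len 8
Longest length seen: 9.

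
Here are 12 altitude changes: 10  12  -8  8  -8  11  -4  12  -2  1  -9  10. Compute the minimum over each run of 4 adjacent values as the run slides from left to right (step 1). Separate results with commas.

-8, -8, -8, -8, -8, -4, -4, -9, -9

[10, 12, -8, 8] → min -8
[12, -8, 8, -8] → min -8
[-8, 8, -8, 11] → min -8
[8, -8, 11, -4] → min -8
[-8, 11, -4, 12] → min -8
[11, -4, 12, -2] → min -4
[-4, 12, -2, 1] → min -4
[12, -2, 1, -9] → min -9
[-2, 1, -9, 10] → min -9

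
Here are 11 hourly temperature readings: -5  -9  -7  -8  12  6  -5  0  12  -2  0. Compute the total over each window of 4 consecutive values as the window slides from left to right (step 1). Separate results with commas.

(-5, -9, -7, -8) → sum -29
(-9, -7, -8, 12) → sum -12
(-7, -8, 12, 6) → sum 3
(-8, 12, 6, -5) → sum 5
(12, 6, -5, 0) → sum 13
(6, -5, 0, 12) → sum 13
(-5, 0, 12, -2) → sum 5
(0, 12, -2, 0) → sum 10

-29, -12, 3, 5, 13, 13, 5, 10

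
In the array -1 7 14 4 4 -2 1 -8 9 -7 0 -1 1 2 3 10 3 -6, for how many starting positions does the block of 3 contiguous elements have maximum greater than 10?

[-1, 7, 14] → max 14  > 10 ✓
[7, 14, 4] → max 14  > 10 ✓
[14, 4, 4] → max 14  > 10 ✓
[4, 4, -2] → max 4
[4, -2, 1] → max 4
[-2, 1, -8] → max 1
[1, -8, 9] → max 9
[-8, 9, -7] → max 9
[9, -7, 0] → max 9
[-7, 0, -1] → max 0
[0, -1, 1] → max 1
[-1, 1, 2] → max 2
[1, 2, 3] → max 3
[2, 3, 10] → max 10
[3, 10, 3] → max 10
[10, 3, -6] → max 10
3 windows satisfy the condition.

3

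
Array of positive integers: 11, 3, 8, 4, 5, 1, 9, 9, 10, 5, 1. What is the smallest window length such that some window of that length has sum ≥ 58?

add 11: running sum 11 < 58
add 3: running sum 14 < 58
add 8: running sum 22 < 58
add 4: running sum 26 < 58
add 5: running sum 31 < 58
add 1: running sum 32 < 58
add 9: running sum 41 < 58
add 9: running sum 50 < 58
end 8: [11, 3, 8, 4, 5, 1, 9, 9, 10] sum 60, len 9
end 9: [11, 3, 8, 4, 5, 1, 9, 9, 10, 5] sum 65, len 10
end 10: [11, 3, 8, 4, 5, 1, 9, 9, 10, 5, 1] sum 66, len 11
Shortest qualifying length: 9.

9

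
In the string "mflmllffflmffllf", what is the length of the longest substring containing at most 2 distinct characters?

[m] 1 distinct, len 1
[m, f] 2 distinct, len 2
[f, l] 2 distinct, len 2
[l, m] 2 distinct, len 2
[l, m, l] 2 distinct, len 3
[l, m, l, l] 2 distinct, len 4
[l, l, f] 2 distinct, len 3
[l, l, f, f] 2 distinct, len 4
[l, l, f, f, f] 2 distinct, len 5
[l, l, f, f, f, l] 2 distinct, len 6
[l, m] 2 distinct, len 2
[m, f] 2 distinct, len 2
[m, f, f] 2 distinct, len 3
[f, f, l] 2 distinct, len 3
[f, f, l, l] 2 distinct, len 4
[f, f, l, l, f] 2 distinct, len 5
Longest length with ≤2 distinct: 6.

6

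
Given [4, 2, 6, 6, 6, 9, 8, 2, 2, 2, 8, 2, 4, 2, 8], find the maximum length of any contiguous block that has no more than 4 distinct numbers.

11

[4] 1 distinct, len 1
[4, 2] 2 distinct, len 2
[4, 2, 6] 3 distinct, len 3
[4, 2, 6, 6] 3 distinct, len 4
[4, 2, 6, 6, 6] 3 distinct, len 5
[4, 2, 6, 6, 6, 9] 4 distinct, len 6
[2, 6, 6, 6, 9, 8] 4 distinct, len 6
[2, 6, 6, 6, 9, 8, 2] 4 distinct, len 7
[2, 6, 6, 6, 9, 8, 2, 2] 4 distinct, len 8
[2, 6, 6, 6, 9, 8, 2, 2, 2] 4 distinct, len 9
[2, 6, 6, 6, 9, 8, 2, 2, 2, 8] 4 distinct, len 10
[2, 6, 6, 6, 9, 8, 2, 2, 2, 8, 2] 4 distinct, len 11
[9, 8, 2, 2, 2, 8, 2, 4] 4 distinct, len 8
[9, 8, 2, 2, 2, 8, 2, 4, 2] 4 distinct, len 9
[9, 8, 2, 2, 2, 8, 2, 4, 2, 8] 4 distinct, len 10
Longest length with ≤4 distinct: 11.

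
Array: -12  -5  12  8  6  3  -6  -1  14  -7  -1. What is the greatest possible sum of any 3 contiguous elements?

[-12, -5, 12] → sum -5
[-5, 12, 8] → sum 15
[12, 8, 6] → sum 26
[8, 6, 3] → sum 17
[6, 3, -6] → sum 3
[3, -6, -1] → sum -4
[-6, -1, 14] → sum 7
[-1, 14, -7] → sum 6
[14, -7, -1] → sum 6
Greatest of these is 26.

26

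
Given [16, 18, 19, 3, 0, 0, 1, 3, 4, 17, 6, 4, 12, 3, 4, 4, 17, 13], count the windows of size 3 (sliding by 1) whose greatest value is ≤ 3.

(16, 18, 19) → max 19
(18, 19, 3) → max 19
(19, 3, 0) → max 19
(3, 0, 0) → max 3  ≤ 3 ✓
(0, 0, 1) → max 1  ≤ 3 ✓
(0, 1, 3) → max 3  ≤ 3 ✓
(1, 3, 4) → max 4
(3, 4, 17) → max 17
(4, 17, 6) → max 17
(17, 6, 4) → max 17
(6, 4, 12) → max 12
(4, 12, 3) → max 12
(12, 3, 4) → max 12
(3, 4, 4) → max 4
(4, 4, 17) → max 17
(4, 17, 13) → max 17
3 windows satisfy the condition.

3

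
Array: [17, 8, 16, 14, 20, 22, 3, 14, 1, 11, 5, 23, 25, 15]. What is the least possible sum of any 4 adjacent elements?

17 8 16 14 → sum 55
8 16 14 20 → sum 58
16 14 20 22 → sum 72
14 20 22 3 → sum 59
20 22 3 14 → sum 59
22 3 14 1 → sum 40
3 14 1 11 → sum 29
14 1 11 5 → sum 31
1 11 5 23 → sum 40
11 5 23 25 → sum 64
5 23 25 15 → sum 68
Least of these is 29.

29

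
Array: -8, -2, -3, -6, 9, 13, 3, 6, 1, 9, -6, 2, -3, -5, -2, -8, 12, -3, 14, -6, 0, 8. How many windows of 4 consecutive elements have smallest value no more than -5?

[-8, -2, -3, -6] → min -8  ≤ -5 ✓
[-2, -3, -6, 9] → min -6  ≤ -5 ✓
[-3, -6, 9, 13] → min -6  ≤ -5 ✓
[-6, 9, 13, 3] → min -6  ≤ -5 ✓
[9, 13, 3, 6] → min 3
[13, 3, 6, 1] → min 1
[3, 6, 1, 9] → min 1
[6, 1, 9, -6] → min -6  ≤ -5 ✓
[1, 9, -6, 2] → min -6  ≤ -5 ✓
[9, -6, 2, -3] → min -6  ≤ -5 ✓
[-6, 2, -3, -5] → min -6  ≤ -5 ✓
[2, -3, -5, -2] → min -5  ≤ -5 ✓
[-3, -5, -2, -8] → min -8  ≤ -5 ✓
[-5, -2, -8, 12] → min -8  ≤ -5 ✓
[-2, -8, 12, -3] → min -8  ≤ -5 ✓
[-8, 12, -3, 14] → min -8  ≤ -5 ✓
[12, -3, 14, -6] → min -6  ≤ -5 ✓
[-3, 14, -6, 0] → min -6  ≤ -5 ✓
[14, -6, 0, 8] → min -6  ≤ -5 ✓
16 windows satisfy the condition.

16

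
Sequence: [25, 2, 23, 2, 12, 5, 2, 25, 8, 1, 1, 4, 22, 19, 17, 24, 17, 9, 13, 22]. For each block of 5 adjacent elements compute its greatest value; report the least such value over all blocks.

[25, 2, 23, 2, 12] → max 25
[2, 23, 2, 12, 5] → max 23
[23, 2, 12, 5, 2] → max 23
[2, 12, 5, 2, 25] → max 25
[12, 5, 2, 25, 8] → max 25
[5, 2, 25, 8, 1] → max 25
[2, 25, 8, 1, 1] → max 25
[25, 8, 1, 1, 4] → max 25
[8, 1, 1, 4, 22] → max 22
[1, 1, 4, 22, 19] → max 22
[1, 4, 22, 19, 17] → max 22
[4, 22, 19, 17, 24] → max 24
[22, 19, 17, 24, 17] → max 24
[19, 17, 24, 17, 9] → max 24
[17, 24, 17, 9, 13] → max 24
[24, 17, 9, 13, 22] → max 24
Least of these is 22.

22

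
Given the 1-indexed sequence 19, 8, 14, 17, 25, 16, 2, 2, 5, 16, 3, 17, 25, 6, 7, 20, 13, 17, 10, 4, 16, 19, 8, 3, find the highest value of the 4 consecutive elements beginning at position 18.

Elements at indices 18..21: 17, 10, 4, 16
max(17, 10, 4, 16) = 17

17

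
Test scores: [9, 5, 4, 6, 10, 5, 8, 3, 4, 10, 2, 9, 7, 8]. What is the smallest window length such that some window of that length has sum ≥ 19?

3

Extend right; whenever the sum reaches 19, record the length and shrink from the left:
add 9: running sum 9 < 19
add 5: running sum 14 < 19
add 4: running sum 18 < 19
end 3: [9, 5, 4, 6] sum 24, len 4
end 4: [4, 6, 10] sum 20, len 3
end 5: [6, 10, 5] sum 21, len 3
end 6: [10, 5, 8] sum 23, len 3
end 7: [10, 5, 8, 3] sum 26, len 4
end 8: [5, 8, 3, 4] sum 20, len 4
end 9: [8, 3, 4, 10] sum 25, len 4
end 10: [3, 4, 10, 2] sum 19, len 4
end 11: [10, 2, 9] sum 21, len 3
end 12: [10, 2, 9, 7] sum 28, len 4
end 13: [9, 7, 8] sum 24, len 3
Shortest qualifying length: 3.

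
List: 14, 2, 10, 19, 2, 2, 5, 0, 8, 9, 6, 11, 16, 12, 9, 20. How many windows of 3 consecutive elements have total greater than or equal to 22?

10

(14, 2, 10) → sum 26  ≥ 22 ✓
(2, 10, 19) → sum 31  ≥ 22 ✓
(10, 19, 2) → sum 31  ≥ 22 ✓
(19, 2, 2) → sum 23  ≥ 22 ✓
(2, 2, 5) → sum 9
(2, 5, 0) → sum 7
(5, 0, 8) → sum 13
(0, 8, 9) → sum 17
(8, 9, 6) → sum 23  ≥ 22 ✓
(9, 6, 11) → sum 26  ≥ 22 ✓
(6, 11, 16) → sum 33  ≥ 22 ✓
(11, 16, 12) → sum 39  ≥ 22 ✓
(16, 12, 9) → sum 37  ≥ 22 ✓
(12, 9, 20) → sum 41  ≥ 22 ✓
10 windows satisfy the condition.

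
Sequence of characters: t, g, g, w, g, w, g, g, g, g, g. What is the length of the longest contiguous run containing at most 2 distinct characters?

10

[t] 1 distinct, len 1
[t, g] 2 distinct, len 2
[t, g, g] 2 distinct, len 3
[g, g, w] 2 distinct, len 3
[g, g, w, g] 2 distinct, len 4
[g, g, w, g, w] 2 distinct, len 5
[g, g, w, g, w, g] 2 distinct, len 6
[g, g, w, g, w, g, g] 2 distinct, len 7
[g, g, w, g, w, g, g, g] 2 distinct, len 8
[g, g, w, g, w, g, g, g, g] 2 distinct, len 9
[g, g, w, g, w, g, g, g, g, g] 2 distinct, len 10
Longest length with ≤2 distinct: 10.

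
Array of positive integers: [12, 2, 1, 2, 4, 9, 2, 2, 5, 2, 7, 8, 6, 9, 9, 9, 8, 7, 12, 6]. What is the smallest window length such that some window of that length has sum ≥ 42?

5

Extend right; whenever the sum reaches 42, record the length and shrink from the left:
add 12: running sum 12 < 42
add 2: running sum 14 < 42
add 1: running sum 15 < 42
add 2: running sum 17 < 42
add 4: running sum 21 < 42
add 9: running sum 30 < 42
add 2: running sum 32 < 42
add 2: running sum 34 < 42
add 5: running sum 39 < 42
add 2: running sum 41 < 42
end 10: [12, 2, 1, 2, 4, 9, 2, 2, 5, 2, 7] sum 48, len 11
end 11: [1, 2, 4, 9, 2, 2, 5, 2, 7, 8] sum 42, len 10
end 12: [4, 9, 2, 2, 5, 2, 7, 8, 6] sum 45, len 9
end 13: [9, 2, 2, 5, 2, 7, 8, 6, 9] sum 50, len 9
end 14: [5, 2, 7, 8, 6, 9, 9] sum 46, len 7
end 15: [7, 8, 6, 9, 9, 9] sum 48, len 6
end 16: [8, 6, 9, 9, 9, 8] sum 49, len 6
end 17: [9, 9, 9, 8, 7] sum 42, len 5
end 18: [9, 9, 8, 7, 12] sum 45, len 5
end 19: [9, 8, 7, 12, 6] sum 42, len 5
Shortest qualifying length: 5.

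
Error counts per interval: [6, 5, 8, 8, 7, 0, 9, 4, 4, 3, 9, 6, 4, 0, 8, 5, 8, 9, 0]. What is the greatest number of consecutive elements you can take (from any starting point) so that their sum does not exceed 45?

add 6: [6] sum 6, len 1
add 5: [6, 5] sum 11, len 2
add 8: [6, 5, 8] sum 19, len 3
add 8: [6, 5, 8, 8] sum 27, len 4
add 7: [6, 5, 8, 8, 7] sum 34, len 5
add 0: [6, 5, 8, 8, 7, 0] sum 34, len 6
add 9: [6, 5, 8, 8, 7, 0, 9] sum 43, len 7
add 4: [5, 8, 8, 7, 0, 9, 4] sum 41, len 7
add 4: [5, 8, 8, 7, 0, 9, 4, 4] sum 45, len 8
add 3: [8, 8, 7, 0, 9, 4, 4, 3] sum 43, len 8
add 9: [8, 7, 0, 9, 4, 4, 3, 9] sum 44, len 8
add 6: [7, 0, 9, 4, 4, 3, 9, 6] sum 42, len 8
add 4: [0, 9, 4, 4, 3, 9, 6, 4] sum 39, len 8
add 0: [0, 9, 4, 4, 3, 9, 6, 4, 0] sum 39, len 9
add 8: [4, 4, 3, 9, 6, 4, 0, 8] sum 38, len 8
add 5: [4, 4, 3, 9, 6, 4, 0, 8, 5] sum 43, len 9
add 8: [3, 9, 6, 4, 0, 8, 5, 8] sum 43, len 8
add 9: [6, 4, 0, 8, 5, 8, 9] sum 40, len 7
add 0: [6, 4, 0, 8, 5, 8, 9, 0] sum 40, len 8
Longest length seen: 9.

9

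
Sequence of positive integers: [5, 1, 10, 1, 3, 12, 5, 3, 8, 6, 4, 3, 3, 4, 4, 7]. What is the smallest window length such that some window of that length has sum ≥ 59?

11

add 5: running sum 5 < 59
add 1: running sum 6 < 59
add 10: running sum 16 < 59
add 1: running sum 17 < 59
add 3: running sum 20 < 59
add 12: running sum 32 < 59
add 5: running sum 37 < 59
add 3: running sum 40 < 59
add 8: running sum 48 < 59
add 6: running sum 54 < 59
add 4: running sum 58 < 59
add 3: shortest ending here [5, 1, 10, 1, 3, 12, 5, 3, 8, 6, 4, 3] sum 61, len 12
add 3: shortest ending here [1, 10, 1, 3, 12, 5, 3, 8, 6, 4, 3, 3] sum 59, len 12
add 4: shortest ending here [10, 1, 3, 12, 5, 3, 8, 6, 4, 3, 3, 4] sum 62, len 12
add 4: shortest ending here [10, 1, 3, 12, 5, 3, 8, 6, 4, 3, 3, 4, 4] sum 66, len 13
add 7: shortest ending here [12, 5, 3, 8, 6, 4, 3, 3, 4, 4, 7] sum 59, len 11
Shortest qualifying length: 11.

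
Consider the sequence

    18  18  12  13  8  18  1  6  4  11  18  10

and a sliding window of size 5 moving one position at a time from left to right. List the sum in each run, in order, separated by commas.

69, 69, 52, 46, 37, 40, 40, 49

(18, 18, 12, 13, 8) → sum 69
(18, 12, 13, 8, 18) → sum 69
(12, 13, 8, 18, 1) → sum 52
(13, 8, 18, 1, 6) → sum 46
(8, 18, 1, 6, 4) → sum 37
(18, 1, 6, 4, 11) → sum 40
(1, 6, 4, 11, 18) → sum 40
(6, 4, 11, 18, 10) → sum 49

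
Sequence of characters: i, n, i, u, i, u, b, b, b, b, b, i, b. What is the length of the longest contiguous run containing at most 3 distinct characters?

add i: window [i] (1 distinct), len 1
add n: window [i, n] (2 distinct), len 2
add i: window [i, n, i] (2 distinct), len 3
add u: window [i, n, i, u] (3 distinct), len 4
add i: window [i, n, i, u, i] (3 distinct), len 5
add u: window [i, n, i, u, i, u] (3 distinct), len 6
add b: window [i, u, i, u, b] (3 distinct), len 5
add b: window [i, u, i, u, b, b] (3 distinct), len 6
add b: window [i, u, i, u, b, b, b] (3 distinct), len 7
add b: window [i, u, i, u, b, b, b, b] (3 distinct), len 8
add b: window [i, u, i, u, b, b, b, b, b] (3 distinct), len 9
add i: window [i, u, i, u, b, b, b, b, b, i] (3 distinct), len 10
add b: window [i, u, i, u, b, b, b, b, b, i, b] (3 distinct), len 11
Longest length with ≤3 distinct: 11.

11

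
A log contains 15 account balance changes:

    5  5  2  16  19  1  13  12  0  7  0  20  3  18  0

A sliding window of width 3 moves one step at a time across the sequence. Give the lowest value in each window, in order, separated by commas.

[5, 5, 2] → min 2
[5, 2, 16] → min 2
[2, 16, 19] → min 2
[16, 19, 1] → min 1
[19, 1, 13] → min 1
[1, 13, 12] → min 1
[13, 12, 0] → min 0
[12, 0, 7] → min 0
[0, 7, 0] → min 0
[7, 0, 20] → min 0
[0, 20, 3] → min 0
[20, 3, 18] → min 3
[3, 18, 0] → min 0

2, 2, 2, 1, 1, 1, 0, 0, 0, 0, 0, 3, 0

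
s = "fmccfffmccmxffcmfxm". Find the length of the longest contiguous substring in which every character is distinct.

4

[f] len 1
[f, m] len 2
[f, m, c] len 3
[c] len 1
[c, f] len 2
[f] len 1
[f] len 1
[f, m] len 2
[f, m, c] len 3
[c] len 1
[c, m] len 2
[c, m, x] len 3
[c, m, x, f] len 4
[f] len 1
[f, c] len 2
[f, c, m] len 3
[c, m, f] len 3
[c, m, f, x] len 4
[f, x, m] len 3
Longest all-distinct length: 4.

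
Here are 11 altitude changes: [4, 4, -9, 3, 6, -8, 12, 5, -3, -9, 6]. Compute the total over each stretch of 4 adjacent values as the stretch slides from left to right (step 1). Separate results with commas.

2, 4, -8, 13, 15, 6, 5, -1

Sliding a size-4 window across the 11 values:
[4, 4, -9, 3] → sum 2
[4, -9, 3, 6] → sum 4
[-9, 3, 6, -8] → sum -8
[3, 6, -8, 12] → sum 13
[6, -8, 12, 5] → sum 15
[-8, 12, 5, -3] → sum 6
[12, 5, -3, -9] → sum 5
[5, -3, -9, 6] → sum -1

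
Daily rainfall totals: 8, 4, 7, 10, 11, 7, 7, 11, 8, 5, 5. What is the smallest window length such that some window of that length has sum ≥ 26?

3

add 8: running sum 8 < 26
add 4: running sum 12 < 26
add 7: running sum 19 < 26
end 3: [8, 4, 7, 10] sum 29, len 4
end 4: [7, 10, 11] sum 28, len 3
end 5: [10, 11, 7] sum 28, len 3
end 6: [10, 11, 7, 7] sum 35, len 4
end 7: [11, 7, 7, 11] sum 36, len 4
end 8: [7, 11, 8] sum 26, len 3
end 9: [7, 11, 8, 5] sum 31, len 4
end 10: [11, 8, 5, 5] sum 29, len 4
Shortest qualifying length: 3.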